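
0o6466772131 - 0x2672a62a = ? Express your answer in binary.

0o6466772131 = 0b110100110110111111010001011001 in binary.
0x2672a62a = 0b100110011100101010011000101010 in binary.
Subtract column by column in base 2:
  1-0 → 1
  0-1 → 1 (borrow)
  0-0-1 → 1 (borrow)
  1-1-1 → 1 (borrow)
  1-0-1 → 0
  0-1 → 1 (borrow)
  1-0-1 → 0
  0-0 → 0
  0-0 → 0
  0-1 → 1 (borrow)
  1-1-1 → 1 (borrow)
  0-0-1 → 1 (borrow)
  1-0-1 → 0
  1-1 → 0
  1-0 → 1
  1-1 → 0
  1-0 → 1
  1-1 → 0
  0-0 → 0
  1-0 → 1
  1-1 → 0
  0-1 → 1 (borrow)
  1-1-1 → 1 (borrow)
  1-0-1 → 0
  0-0 → 0
  0-1 → 1 (borrow)
  1-1-1 → 1 (borrow)
  0-0-1 → 1 (borrow)
  1-0-1 → 0
  1-1 → 0

0b1110011010010100111000101111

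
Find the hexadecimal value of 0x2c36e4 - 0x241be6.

0x81afe

Subtract column by column in base 16:
  4-6 → e (borrow)
  e-e-1 → f (borrow)
  6-b-1 → a (borrow)
  3-1-1 → 1
  c-4 → 8
  2-2 → 0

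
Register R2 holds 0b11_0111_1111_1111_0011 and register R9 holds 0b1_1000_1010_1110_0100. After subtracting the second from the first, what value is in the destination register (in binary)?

0b11111010100001111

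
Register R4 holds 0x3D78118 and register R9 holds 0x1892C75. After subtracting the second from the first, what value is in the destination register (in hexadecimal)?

0x24E54A3

Subtract column by column in base 16:
  8-5 → 3
  1-7 → A (borrow)
  1-C-1 → 4 (borrow)
  8-2-1 → 5
  7-9 → E (borrow)
  D-8-1 → 4
  3-1 → 2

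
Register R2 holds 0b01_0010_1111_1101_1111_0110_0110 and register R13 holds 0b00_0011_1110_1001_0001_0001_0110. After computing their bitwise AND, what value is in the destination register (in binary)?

0b00001011101001000100000110

AND bit by bit (1 only where both bits are 1):
  01001011111101111101100110
& 00001111101001000100010110
= 00001011101001000100000110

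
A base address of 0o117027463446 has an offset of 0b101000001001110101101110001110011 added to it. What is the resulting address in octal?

0o167146241631

0b101000001001110101101110001110011 = 0o50116556163 in octal.
Add column by column in base 8, right to left:
  6+3 = 1 carry 1
  4+6+1 = 3 carry 1
  4+1+1 = 6
  3+6 = 1 carry 1
  6+5+1 = 4 carry 1
  4+5+1 = 2 carry 1
  7+6+1 = 6 carry 1
  2+1+1 = 4
  0+1 = 1
  7+0 = 7
  1+5 = 6
  1+0 = 1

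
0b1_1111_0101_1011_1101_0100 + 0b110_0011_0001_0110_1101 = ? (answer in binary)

Add column by column in base 2, right to left:
  0+1 = 1
  0+0 = 0
  1+1 = 0 carry 1
  0+1+1 = 0 carry 1
  1+0+1 = 0 carry 1
  0+1+1 = 0 carry 1
  1+1+1 = 1 carry 1
  1+0+1 = 0 carry 1
  1+1+1 = 1 carry 1
  1+0+1 = 0 carry 1
  0+0+1 = 1
  1+0 = 1
  1+1 = 0 carry 1
  0+1+1 = 0 carry 1
  1+0+1 = 0 carry 1
  0+0+1 = 1
  1+0 = 1
  1+1 = 0 carry 1
  1+1+1 = 1 carry 1
  1+0+1 = 0 carry 1
  1+0+1 = 0 carry 1
  final carry 1

0b1001011000110101000001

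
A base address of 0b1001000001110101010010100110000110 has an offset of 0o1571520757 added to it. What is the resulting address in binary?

0b1001001111101110111100101101110101

0o1571520757 = 0b1101111001101010000111101111 in binary.
Add column by column in base 2, right to left:
  0+1 = 1
  1+1 = 0 carry 1
  1+1+1 = 1 carry 1
  0+1+1 = 0 carry 1
  0+0+1 = 1
  0+1 = 1
  0+1 = 1
  1+1 = 0 carry 1
  1+1+1 = 1 carry 1
  0+0+1 = 1
  0+0 = 0
  1+0 = 1
  0+0 = 0
  1+1 = 0 carry 1
  0+0+1 = 1
  0+1 = 1
  1+0 = 1
  0+1 = 1
  1+1 = 0 carry 1
  0+0+1 = 1
  1+0 = 1
  0+1 = 1
  1+1 = 0 carry 1
  1+1+1 = 1 carry 1
  1+1+1 = 1 carry 1
  0+0+1 = 1
  0+1 = 1
  0+1 = 1
  0+0 = 0
  0+0 = 0
  1+0 = 1
  0+0 = 0
  0+0 = 0
  1+0 = 1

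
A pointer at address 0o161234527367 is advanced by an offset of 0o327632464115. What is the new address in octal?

0o511067213504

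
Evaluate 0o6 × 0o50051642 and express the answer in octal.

0o360372714

Multiply each base-8 digit by 6, carrying:
  2×6 = 12 → write 4 carry 1
  4×6+1 = 25 → write 1 carry 3
  6×6+3 = 39 → write 7 carry 4
  1×6+4 = 10 → write 2 carry 1
  5×6+1 = 31 → write 7 carry 3
  0×6+3 = 3 → write 3
  0×6 = 0 → write 0
  5×6 = 30 → write 6 carry 3
  remaining carry: 3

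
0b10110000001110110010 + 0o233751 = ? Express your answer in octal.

0b10110000001110110010 = 0o2601662 in octal.
Add column by column in base 8, right to left:
  2+1 = 3
  6+5 = 3 carry 1
  6+7+1 = 6 carry 1
  1+3+1 = 5
  0+3 = 3
  6+2 = 0 carry 1
  2+0+1 = 3

0o3035633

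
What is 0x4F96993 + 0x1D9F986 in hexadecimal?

0x6D36319

Add column by column in base 16, right to left:
  3+6 = 9
  9+8 = 1 carry 1
  9+9+1 = 3 carry 1
  6+F+1 = 6 carry 1
  9+9+1 = 3 carry 1
  F+D+1 = D carry 1
  4+1+1 = 6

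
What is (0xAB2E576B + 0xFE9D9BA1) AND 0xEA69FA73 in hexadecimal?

Add column by column in base 16, right to left:
  B+1 = C
  6+A = 0 carry 1
  7+B+1 = 3 carry 1
  5+9+1 = F
  E+D = B carry 1
  2+9+1 = C
  B+E = 9 carry 1
  A+F+1 = A carry 1
  final carry 1
Sum = 0x1A9CBF30C; now AND with 0xEA69FA73:
  1&0=0, A&E=A, 9&A=8, C&6=4, B&9=9, F&F=F, 3&A=2, 0&7=0, C&3=0

0xA849F200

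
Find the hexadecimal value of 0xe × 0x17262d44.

0x1441679b8

Multiply each base-16 digit by 14, carrying:
  4×14 = 56 → write 8 carry 3
  4×14+3 = 59 → write b carry 3
  d×14+3 = 185 → write 9 carry 11
  2×14+11 = 39 → write 7 carry 2
  6×14+2 = 86 → write 6 carry 5
  2×14+5 = 33 → write 1 carry 2
  7×14+2 = 100 → write 4 carry 6
  1×14+6 = 20 → write 4 carry 1
  remaining carry: 1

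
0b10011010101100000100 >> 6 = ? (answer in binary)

0b10011010101100

Right shift by 6: drop the 6 least-significant bits.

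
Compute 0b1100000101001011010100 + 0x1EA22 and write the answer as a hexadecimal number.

0x323CF6

0b1100000101001011010100 = 0x3052D4 in hexadecimal.
Add column by column in base 16, right to left:
  4+2 = 6
  D+2 = F
  2+A = C
  5+E = 3 carry 1
  0+1+1 = 2
  3+0 = 3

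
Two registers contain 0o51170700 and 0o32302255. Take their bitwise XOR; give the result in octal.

XOR each oct digit independently (no carries):
  5^3=6, 1^2=3, 1^3=2, 7^0=7, 0^2=2, 7^2=5, 0^5=5, 0^5=5

0o63272555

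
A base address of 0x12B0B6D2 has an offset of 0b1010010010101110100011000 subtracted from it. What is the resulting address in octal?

0o2131654672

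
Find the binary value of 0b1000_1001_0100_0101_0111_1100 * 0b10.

0b1000100101000101011111000

Multiply each base-2 digit by 2, carrying:
  0×2 = 0 → write 0
  0×2 = 0 → write 0
  1×2 = 2 → write 0 carry 1
  1×2+1 = 3 → write 1 carry 1
  1×2+1 = 3 → write 1 carry 1
  1×2+1 = 3 → write 1 carry 1
  1×2+1 = 3 → write 1 carry 1
  0×2+1 = 1 → write 1
  1×2 = 2 → write 0 carry 1
  0×2+1 = 1 → write 1
  1×2 = 2 → write 0 carry 1
  0×2+1 = 1 → write 1
  0×2 = 0 → write 0
  0×2 = 0 → write 0
  1×2 = 2 → write 0 carry 1
  0×2+1 = 1 → write 1
  1×2 = 2 → write 0 carry 1
  0×2+1 = 1 → write 1
  0×2 = 0 → write 0
  1×2 = 2 → write 0 carry 1
  0×2+1 = 1 → write 1
  0×2 = 0 → write 0
  0×2 = 0 → write 0
  1×2 = 2 → write 0 carry 1
  remaining carry: 1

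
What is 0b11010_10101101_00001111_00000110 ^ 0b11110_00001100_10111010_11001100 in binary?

XOR bit by bit (1 where the bits differ):
  11010101011010000111100000110
^ 11110000011001011101011001100
= 00100101000011011010111001010

0b00100101000011011010111001010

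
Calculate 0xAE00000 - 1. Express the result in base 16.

0xADFFFFF

The trailing 5 digits are 0, so subtracting 1 borrows through: they become F and the next digit up decrements.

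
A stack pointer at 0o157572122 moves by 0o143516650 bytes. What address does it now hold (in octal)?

Add column by column in base 8, right to left:
  2+0 = 2
  2+5 = 7
  1+6 = 7
  2+6 = 0 carry 1
  7+1+1 = 1 carry 1
  5+5+1 = 3 carry 1
  7+3+1 = 3 carry 1
  5+4+1 = 2 carry 1
  1+1+1 = 3

0o323310772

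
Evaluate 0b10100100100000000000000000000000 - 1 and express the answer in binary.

0b10100100011111111111111111111111

The trailing 23 digits are 0, so subtracting 1 borrows through: they become 1 and the next digit up decrements.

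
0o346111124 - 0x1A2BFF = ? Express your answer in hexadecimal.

0o346111124 = 0x3989254 in hexadecimal.
Subtract column by column in base 16:
  4-F → 5 (borrow)
  5-F-1 → 5 (borrow)
  2-B-1 → 6 (borrow)
  9-2-1 → 6
  8-A → E (borrow)
  9-1-1 → 7
  3-0 → 3

0x37E6655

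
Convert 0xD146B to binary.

0b11010001010001101011

Expand each hex digit to 4 bits: D=1101 1=0001 4=0100 6=0110 B=1011.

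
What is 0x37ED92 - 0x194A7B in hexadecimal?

Subtract column by column in base 16:
  2-B → 7 (borrow)
  9-7-1 → 1
  D-A → 3
  E-4 → A
  7-9 → E (borrow)
  3-1-1 → 1

0x1EA317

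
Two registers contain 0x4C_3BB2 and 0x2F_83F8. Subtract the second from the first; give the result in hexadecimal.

Subtract column by column in base 16:
  2-8 → A (borrow)
  B-F-1 → B (borrow)
  B-3-1 → 7
  3-8 → B (borrow)
  C-F-1 → C (borrow)
  4-2-1 → 1

0x1CB7BA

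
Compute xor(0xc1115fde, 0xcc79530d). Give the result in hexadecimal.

XOR each hex digit independently (no carries):
  c^c=0, 1^c=d, 1^7=6, 1^9=8, 5^5=0, f^3=c, d^0=d, e^d=3

0x0d680cd3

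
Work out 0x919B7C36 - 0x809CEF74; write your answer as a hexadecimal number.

Subtract column by column in base 16:
  6-4 → 2
  3-7 → C (borrow)
  C-F-1 → C (borrow)
  7-E-1 → 8 (borrow)
  B-C-1 → E (borrow)
  9-9-1 → F (borrow)
  1-0-1 → 0
  9-8 → 1

0x10FE8CC2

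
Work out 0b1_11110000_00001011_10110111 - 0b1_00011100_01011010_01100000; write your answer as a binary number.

0b110100111011000101010111

Subtract column by column in base 2:
  1-0 → 1
  1-0 → 1
  1-0 → 1
  0-0 → 0
  1-0 → 1
  1-1 → 0
  0-1 → 1 (borrow)
  1-0-1 → 0
  1-0 → 1
  1-1 → 0
  0-0 → 0
  1-1 → 0
  0-1 → 1 (borrow)
  0-0-1 → 1 (borrow)
  0-1-1 → 0 (borrow)
  0-0-1 → 1 (borrow)
  0-0-1 → 1 (borrow)
  0-0-1 → 1 (borrow)
  0-1-1 → 0 (borrow)
  0-1-1 → 0 (borrow)
  1-1-1 → 1 (borrow)
  1-0-1 → 0
  1-0 → 1
  1-0 → 1
  1-1 → 0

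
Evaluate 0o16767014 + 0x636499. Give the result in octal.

0x636499 = 0o30662231 in octal.
Add column by column in base 8, right to left:
  4+1 = 5
  1+3 = 4
  0+2 = 2
  7+2 = 1 carry 1
  6+6+1 = 5 carry 1
  7+6+1 = 6 carry 1
  6+0+1 = 7
  1+3 = 4

0o47651245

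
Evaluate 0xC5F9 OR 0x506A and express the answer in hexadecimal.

OR each hex digit independently (no carries):
  C|5=D, 5|0=5, F|6=F, 9|A=B

0xD5FB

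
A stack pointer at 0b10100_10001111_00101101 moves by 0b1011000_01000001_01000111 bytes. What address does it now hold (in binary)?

0b11011001101000001110100

Add column by column in base 2, right to left:
  1+1 = 0 carry 1
  0+1+1 = 0 carry 1
  1+1+1 = 1 carry 1
  1+0+1 = 0 carry 1
  0+0+1 = 1
  1+0 = 1
  0+1 = 1
  0+0 = 0
  1+1 = 0 carry 1
  1+0+1 = 0 carry 1
  1+0+1 = 0 carry 1
  1+0+1 = 0 carry 1
  0+0+1 = 1
  0+0 = 0
  0+1 = 1
  1+0 = 1
  0+0 = 0
  0+0 = 0
  1+0 = 1
  0+1 = 1
  1+1 = 0 carry 1
  0+0+1 = 1
  0+1 = 1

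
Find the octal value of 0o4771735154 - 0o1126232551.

0o3643502403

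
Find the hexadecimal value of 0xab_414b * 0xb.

Multiply each base-16 digit by 11, carrying:
  b×11 = 121 → write 9 carry 7
  4×11+7 = 51 → write 3 carry 3
  1×11+3 = 14 → write e
  4×11 = 44 → write c carry 2
  b×11+2 = 123 → write b carry 7
  a×11+7 = 117 → write 5 carry 7
  remaining carry: 7

0x75bce39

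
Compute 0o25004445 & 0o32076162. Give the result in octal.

0o20004040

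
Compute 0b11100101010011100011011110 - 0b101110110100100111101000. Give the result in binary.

0b10110110011110111011110110

Subtract column by column in base 2:
  0-0 → 0
  1-0 → 1
  1-0 → 1
  1-1 → 0
  1-0 → 1
  0-1 → 1 (borrow)
  1-1-1 → 1 (borrow)
  1-1-1 → 1 (borrow)
  0-1-1 → 0 (borrow)
  0-0-1 → 1 (borrow)
  0-0-1 → 1 (borrow)
  1-1-1 → 1 (borrow)
  1-0-1 → 0
  1-0 → 1
  0-1 → 1 (borrow)
  0-0-1 → 1 (borrow)
  1-1-1 → 1 (borrow)
  0-1-1 → 0 (borrow)
  1-0-1 → 0
  0-1 → 1 (borrow)
  1-1-1 → 1 (borrow)
  0-1-1 → 0 (borrow)
  0-0-1 → 1 (borrow)
  1-1-1 → 1 (borrow)
  1-0-1 → 0
  1-0 → 1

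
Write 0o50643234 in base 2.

Each octal digit is 3 bits: 5=101 0=000 6=110 4=100 3=011 2=010 3=011 4=100.

0b101000110100011010011100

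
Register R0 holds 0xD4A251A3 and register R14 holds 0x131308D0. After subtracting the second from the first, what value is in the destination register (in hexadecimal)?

Subtract column by column in base 16:
  3-0 → 3
  A-D → D (borrow)
  1-8-1 → 8 (borrow)
  5-0-1 → 4
  2-3 → F (borrow)
  A-1-1 → 8
  4-3 → 1
  D-1 → C

0xC18F48D3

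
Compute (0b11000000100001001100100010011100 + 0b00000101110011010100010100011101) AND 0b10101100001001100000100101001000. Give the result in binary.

Add column by column in base 2, right to left:
  0+1 = 1
  0+0 = 0
  1+1 = 0 carry 1
  1+1+1 = 1 carry 1
  1+1+1 = 1 carry 1
  0+0+1 = 1
  0+0 = 0
  1+0 = 1
  0+1 = 1
  0+0 = 0
  0+1 = 1
  1+0 = 1
  0+0 = 0
  0+0 = 0
  1+1 = 0 carry 1
  1+0+1 = 0 carry 1
  0+1+1 = 0 carry 1
  0+0+1 = 1
  1+1 = 0 carry 1
  0+1+1 = 0 carry 1
  0+0+1 = 1
  0+0 = 0
  0+1 = 1
  1+1 = 0 carry 1
  0+1+1 = 0 carry 1
  0+0+1 = 1
  0+1 = 1
  0+0 = 0
  0+0 = 0
  0+0 = 0
  1+0 = 1
  1+0 = 1
Sum = 0b11000110010100100000110110111001; now AND with 0b10101100001001100000100101001000:
  11000110010100100000110110111001
& 10101100001001100000100101001000
= 10000100000000100000100100001000

0b10000100000000100000100100001000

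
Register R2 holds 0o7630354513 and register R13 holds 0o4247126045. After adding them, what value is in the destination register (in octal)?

0o14077502560

Add column by column in base 8, right to left:
  3+5 = 0 carry 1
  1+4+1 = 6
  5+0 = 5
  4+6 = 2 carry 1
  5+2+1 = 0 carry 1
  3+1+1 = 5
  0+7 = 7
  3+4 = 7
  6+2 = 0 carry 1
  7+4+1 = 4 carry 1
  final carry 1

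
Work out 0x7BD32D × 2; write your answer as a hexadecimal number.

Multiply each base-16 digit by 2, carrying:
  D×2 = 26 → write A carry 1
  2×2+1 = 5 → write 5
  3×2 = 6 → write 6
  D×2 = 26 → write A carry 1
  B×2+1 = 23 → write 7 carry 1
  7×2+1 = 15 → write F

0xF7A65A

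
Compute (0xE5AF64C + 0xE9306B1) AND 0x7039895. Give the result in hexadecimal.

Add column by column in base 16, right to left:
  C+1 = D
  4+B = F
  6+6 = C
  F+0 = F
  A+3 = D
  5+9 = E
  E+E = C carry 1
  final carry 1
Sum = 0x1CEDFCFD; now AND with 0x7039895:
  1&0=0, C&7=4, E&0=0, D&3=1, F&9=9, C&8=8, F&9=9, D&5=5

0x4019895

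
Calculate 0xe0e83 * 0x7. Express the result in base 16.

Multiply each base-16 digit by 7, carrying:
  3×7 = 21 → write 5 carry 1
  8×7+1 = 57 → write 9 carry 3
  e×7+3 = 101 → write 5 carry 6
  0×7+6 = 6 → write 6
  e×7 = 98 → write 2 carry 6
  remaining carry: 6

0x626595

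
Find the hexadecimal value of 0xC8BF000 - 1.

The trailing 3 digits are 0, so subtracting 1 borrows through: they become F and the next digit up decrements.

0xC8BEFFF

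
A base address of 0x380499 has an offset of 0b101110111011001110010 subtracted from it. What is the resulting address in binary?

0b1000001000111000100111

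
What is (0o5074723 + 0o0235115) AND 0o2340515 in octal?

Add column by column in base 8, right to left:
  3+5 = 0 carry 1
  2+1+1 = 4
  7+1 = 0 carry 1
  4+5+1 = 2 carry 1
  7+3+1 = 3 carry 1
  0+2+1 = 3
  5+0 = 5
Sum = 0o5332040; now AND with 0o2340515:
  5&2=0, 3&3=3, 3&4=0, 2&0=0, 0&5=0, 4&1=0, 0&5=0

0o300000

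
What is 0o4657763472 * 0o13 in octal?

Multiply each base-8 digit by 11, carrying:
  2×11 = 22 → write 6 carry 2
  7×11+2 = 79 → write 7 carry 9
  4×11+9 = 53 → write 5 carry 6
  3×11+6 = 39 → write 7 carry 4
  6×11+4 = 70 → write 6 carry 8
  7×11+8 = 85 → write 5 carry 10
  7×11+10 = 87 → write 7 carry 10
  5×11+10 = 65 → write 1 carry 8
  6×11+8 = 74 → write 2 carry 9
  4×11+9 = 53 → write 5 carry 6
  remaining carry: 6

0o65217567576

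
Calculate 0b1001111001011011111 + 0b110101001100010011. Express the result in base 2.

Add column by column in base 2, right to left:
  1+1 = 0 carry 1
  1+1+1 = 1 carry 1
  1+0+1 = 0 carry 1
  1+0+1 = 0 carry 1
  1+1+1 = 1 carry 1
  0+0+1 = 1
  1+0 = 1
  1+0 = 1
  0+1 = 1
  1+1 = 0 carry 1
  0+0+1 = 1
  0+0 = 0
  1+1 = 0 carry 1
  1+0+1 = 0 carry 1
  1+1+1 = 1 carry 1
  1+0+1 = 0 carry 1
  0+1+1 = 0 carry 1
  0+1+1 = 0 carry 1
  1+0+1 = 0 carry 1
  final carry 1

0b10000100010111110010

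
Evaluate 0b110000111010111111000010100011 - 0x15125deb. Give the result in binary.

0x15125deb = 0b10101000100100101110111101011 in binary.
Subtract column by column in base 2:
  1-1 → 0
  1-1 → 0
  0-0 → 0
  0-1 → 1 (borrow)
  0-0-1 → 1 (borrow)
  1-1-1 → 1 (borrow)
  0-1-1 → 0 (borrow)
  1-1-1 → 1 (borrow)
  0-1-1 → 0 (borrow)
  0-0-1 → 1 (borrow)
  0-1-1 → 0 (borrow)
  0-1-1 → 0 (borrow)
  1-1-1 → 1 (borrow)
  1-0-1 → 0
  1-1 → 0
  1-0 → 1
  1-0 → 1
  1-1 → 0
  0-0 → 0
  1-0 → 1
  0-1 → 1 (borrow)
  1-0-1 → 0
  1-0 → 1
  1-0 → 1
  0-1 → 1 (borrow)
  0-0-1 → 1 (borrow)
  0-1-1 → 0 (borrow)
  0-0-1 → 1 (borrow)
  1-1-1 → 1 (borrow)
  1-0-1 → 0

0b11011110110011001001010111000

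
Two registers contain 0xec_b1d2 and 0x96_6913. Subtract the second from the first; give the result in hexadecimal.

0x5648bf

Subtract column by column in base 16:
  2-3 → f (borrow)
  d-1-1 → b
  1-9 → 8 (borrow)
  b-6-1 → 4
  c-6 → 6
  e-9 → 5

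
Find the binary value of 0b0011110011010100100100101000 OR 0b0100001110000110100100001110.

0b0111111111010110100100101110

OR bit by bit (1 where either bit is 1):
  0011110011010100100100101000
| 0100001110000110100100001110
= 0111111111010110100100101110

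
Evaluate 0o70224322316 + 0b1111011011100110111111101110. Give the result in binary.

0o70224322316 = 0b111000010010100011010010011001110 in binary.
Add column by column in base 2, right to left:
  0+0 = 0
  1+1 = 0 carry 1
  1+1+1 = 1 carry 1
  1+1+1 = 1 carry 1
  0+0+1 = 1
  0+1 = 1
  1+1 = 0 carry 1
  1+1+1 = 1 carry 1
  0+1+1 = 0 carry 1
  0+1+1 = 0 carry 1
  1+1+1 = 1 carry 1
  0+1+1 = 0 carry 1
  0+0+1 = 1
  1+1 = 0 carry 1
  0+1+1 = 0 carry 1
  1+0+1 = 0 carry 1
  1+0+1 = 0 carry 1
  0+1+1 = 0 carry 1
  0+1+1 = 0 carry 1
  0+1+1 = 0 carry 1
  1+0+1 = 0 carry 1
  0+1+1 = 0 carry 1
  1+1+1 = 1 carry 1
  0+0+1 = 1
  0+1 = 1
  1+1 = 0 carry 1
  0+1+1 = 0 carry 1
  0+1+1 = 0 carry 1
  0+0+1 = 1
  0+0 = 0
  1+0 = 1
  1+0 = 1
  1+0 = 1

0b111010001110000000001010010111100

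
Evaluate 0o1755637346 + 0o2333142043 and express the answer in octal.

0o4311001411

Add column by column in base 8, right to left:
  6+3 = 1 carry 1
  4+4+1 = 1 carry 1
  3+0+1 = 4
  7+2 = 1 carry 1
  3+4+1 = 0 carry 1
  6+1+1 = 0 carry 1
  5+3+1 = 1 carry 1
  5+3+1 = 1 carry 1
  7+3+1 = 3 carry 1
  1+2+1 = 4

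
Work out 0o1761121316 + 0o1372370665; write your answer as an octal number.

Add column by column in base 8, right to left:
  6+5 = 3 carry 1
  1+6+1 = 0 carry 1
  3+6+1 = 2 carry 1
  1+0+1 = 2
  2+7 = 1 carry 1
  1+3+1 = 5
  1+2 = 3
  6+7 = 5 carry 1
  7+3+1 = 3 carry 1
  1+1+1 = 3

0o3353512203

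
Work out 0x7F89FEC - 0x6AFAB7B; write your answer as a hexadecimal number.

0x148F471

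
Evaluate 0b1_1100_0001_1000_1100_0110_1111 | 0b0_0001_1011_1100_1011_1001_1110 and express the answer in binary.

OR bit by bit (1 where either bit is 1):
  1110000011000110001101111
| 0000110111100101110011110
= 1110110111100111111111111

0b1110110111100111111111111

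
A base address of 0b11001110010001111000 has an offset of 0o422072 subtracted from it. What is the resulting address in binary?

0b10101100000000111110

0o422072 = 0b100010010000111010 in binary.
Subtract column by column in base 2:
  0-0 → 0
  0-1 → 1 (borrow)
  0-0-1 → 1 (borrow)
  1-1-1 → 1 (borrow)
  1-1-1 → 1 (borrow)
  1-1-1 → 1 (borrow)
  1-0-1 → 0
  0-0 → 0
  0-0 → 0
  0-0 → 0
  1-1 → 0
  0-0 → 0
  0-0 → 0
  1-1 → 0
  1-0 → 1
  1-0 → 1
  0-0 → 0
  0-1 → 1 (borrow)
  1-0-1 → 0
  1-0 → 1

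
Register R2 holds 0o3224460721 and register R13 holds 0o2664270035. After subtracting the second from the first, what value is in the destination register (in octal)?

0o340170664

Subtract column by column in base 8:
  1-5 → 4 (borrow)
  2-3-1 → 6 (borrow)
  7-0-1 → 6
  0-0 → 0
  6-7 → 7 (borrow)
  4-2-1 → 1
  4-4 → 0
  2-6 → 4 (borrow)
  2-6-1 → 3 (borrow)
  3-2-1 → 0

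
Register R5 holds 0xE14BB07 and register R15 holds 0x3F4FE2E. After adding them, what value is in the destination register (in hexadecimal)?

Add column by column in base 16, right to left:
  7+E = 5 carry 1
  0+2+1 = 3
  B+E = 9 carry 1
  B+F+1 = B carry 1
  4+4+1 = 9
  1+F = 0 carry 1
  E+3+1 = 2 carry 1
  final carry 1

0x1209B935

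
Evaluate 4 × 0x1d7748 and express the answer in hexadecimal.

0x75dd20

Multiply each base-16 digit by 4, carrying:
  8×4 = 32 → write 0 carry 2
  4×4+2 = 18 → write 2 carry 1
  7×4+1 = 29 → write d carry 1
  7×4+1 = 29 → write d carry 1
  d×4+1 = 53 → write 5 carry 3
  1×4+3 = 7 → write 7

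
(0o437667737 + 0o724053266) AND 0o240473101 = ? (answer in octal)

0o240443001

Add column by column in base 8, right to left:
  7+6 = 5 carry 1
  3+6+1 = 2 carry 1
  7+2+1 = 2 carry 1
  7+3+1 = 3 carry 1
  6+5+1 = 4 carry 1
  6+0+1 = 7
  7+4 = 3 carry 1
  3+2+1 = 6
  4+7 = 3 carry 1
  final carry 1
Sum = 0o1363743225; now AND with 0o240473101:
  1&0=0, 3&2=2, 6&4=4, 3&0=0, 7&4=4, 4&7=4, 3&3=3, 2&1=0, 2&0=0, 5&1=1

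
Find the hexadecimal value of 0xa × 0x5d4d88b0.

0x3a50756e0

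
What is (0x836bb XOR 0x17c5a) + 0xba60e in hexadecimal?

0x14f0ef

First 0x836bb XOR 0x17c5a = 0x94ae1.
Add column by column in base 16, right to left:
  1+e = f
  e+0 = e
  a+6 = 0 carry 1
  4+a+1 = f
  9+b = 4 carry 1
  final carry 1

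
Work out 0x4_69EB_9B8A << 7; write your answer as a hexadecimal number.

7 bits is not a whole number of base-16 digits; in binary: 10001101001111010111001101110001010 << 7 = 100011010011110101110011011100010100000000.

0x234F5CDC500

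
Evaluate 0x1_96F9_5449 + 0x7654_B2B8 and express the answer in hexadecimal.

0x20D4E0701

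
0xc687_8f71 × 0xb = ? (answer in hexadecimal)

0x887d329db

Multiply each base-16 digit by 11, carrying:
  1×11 = 11 → write b
  7×11 = 77 → write d carry 4
  f×11+4 = 169 → write 9 carry 10
  8×11+10 = 98 → write 2 carry 6
  7×11+6 = 83 → write 3 carry 5
  8×11+5 = 93 → write d carry 5
  6×11+5 = 71 → write 7 carry 4
  c×11+4 = 136 → write 8 carry 8
  remaining carry: 8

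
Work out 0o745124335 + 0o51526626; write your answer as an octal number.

0o1016653163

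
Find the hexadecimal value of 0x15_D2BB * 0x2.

0x2BA576

Multiply each base-16 digit by 2, carrying:
  B×2 = 22 → write 6 carry 1
  B×2+1 = 23 → write 7 carry 1
  2×2+1 = 5 → write 5
  D×2 = 26 → write A carry 1
  5×2+1 = 11 → write B
  1×2 = 2 → write 2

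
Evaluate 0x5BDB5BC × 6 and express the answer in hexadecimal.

Multiply each base-16 digit by 6, carrying:
  C×6 = 72 → write 8 carry 4
  B×6+4 = 70 → write 6 carry 4
  5×6+4 = 34 → write 2 carry 2
  B×6+2 = 68 → write 4 carry 4
  D×6+4 = 82 → write 2 carry 5
  B×6+5 = 71 → write 7 carry 4
  5×6+4 = 34 → write 2 carry 2
  remaining carry: 2

0x22724268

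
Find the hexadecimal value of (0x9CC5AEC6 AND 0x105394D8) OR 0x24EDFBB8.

0x9CC5AEC6 AND 0x105394D8 = 0x104184C0.
Then OR with 0x24EDFBB8.

0x34EDFFF8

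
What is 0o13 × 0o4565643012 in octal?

Multiply each base-8 digit by 11, carrying:
  2×11 = 22 → write 6 carry 2
  1×11+2 = 13 → write 5 carry 1
  0×11+1 = 1 → write 1
  3×11 = 33 → write 1 carry 4
  4×11+4 = 48 → write 0 carry 6
  6×11+6 = 72 → write 0 carry 9
  5×11+9 = 64 → write 0 carry 8
  6×11+8 = 74 → write 2 carry 9
  5×11+9 = 64 → write 0 carry 8
  4×11+8 = 52 → write 4 carry 6
  remaining carry: 6

0o64020001156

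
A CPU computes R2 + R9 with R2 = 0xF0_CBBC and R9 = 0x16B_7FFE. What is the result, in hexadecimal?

0x25C4BBA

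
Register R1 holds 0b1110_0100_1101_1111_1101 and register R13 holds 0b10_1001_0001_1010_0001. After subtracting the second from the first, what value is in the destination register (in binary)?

0b10111011110001011100

Subtract column by column in base 2:
  1-1 → 0
  0-0 → 0
  1-0 → 1
  1-0 → 1
  1-0 → 1
  1-1 → 0
  1-0 → 1
  1-1 → 0
  1-1 → 0
  0-0 → 0
  1-0 → 1
  1-0 → 1
  0-1 → 1 (borrow)
  0-0-1 → 1 (borrow)
  1-0-1 → 0
  0-1 → 1 (borrow)
  0-0-1 → 1 (borrow)
  1-1-1 → 1 (borrow)
  1-0-1 → 0
  1-0 → 1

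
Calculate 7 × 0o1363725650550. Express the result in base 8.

0o12253330634730

Multiply each base-8 digit by 7, carrying:
  0×7 = 0 → write 0
  5×7 = 35 → write 3 carry 4
  5×7+4 = 39 → write 7 carry 4
  0×7+4 = 4 → write 4
  5×7 = 35 → write 3 carry 4
  6×7+4 = 46 → write 6 carry 5
  5×7+5 = 40 → write 0 carry 5
  2×7+5 = 19 → write 3 carry 2
  7×7+2 = 51 → write 3 carry 6
  3×7+6 = 27 → write 3 carry 3
  6×7+3 = 45 → write 5 carry 5
  3×7+5 = 26 → write 2 carry 3
  1×7+3 = 10 → write 2 carry 1
  remaining carry: 1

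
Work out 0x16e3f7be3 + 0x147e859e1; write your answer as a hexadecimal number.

Add column by column in base 16, right to left:
  3+1 = 4
  e+e = c carry 1
  b+9+1 = 5 carry 1
  7+5+1 = d
  f+8 = 7 carry 1
  3+e+1 = 2 carry 1
  e+7+1 = 6 carry 1
  6+4+1 = b
  1+1 = 2

0x2b627d5c4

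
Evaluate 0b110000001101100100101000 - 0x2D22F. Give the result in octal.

0o57403371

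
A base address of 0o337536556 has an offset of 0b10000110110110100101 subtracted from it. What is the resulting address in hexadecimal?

0x3764FC9

0o337536556 = 0x37EBD6E in hexadecimal.
0b10000110110110100101 = 0x86DA5 in hexadecimal.
Subtract column by column in base 16:
  E-5 → 9
  6-A → C (borrow)
  D-D-1 → F (borrow)
  B-6-1 → 4
  E-8 → 6
  7-0 → 7
  3-0 → 3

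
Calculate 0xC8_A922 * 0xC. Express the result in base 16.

0x967ED98

Multiply each base-16 digit by 12, carrying:
  2×12 = 24 → write 8 carry 1
  2×12+1 = 25 → write 9 carry 1
  9×12+1 = 109 → write D carry 6
  A×12+6 = 126 → write E carry 7
  8×12+7 = 103 → write 7 carry 6
  C×12+6 = 150 → write 6 carry 9
  remaining carry: 9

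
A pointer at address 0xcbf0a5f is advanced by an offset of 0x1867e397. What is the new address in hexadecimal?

Add column by column in base 16, right to left:
  f+7 = 6 carry 1
  5+9+1 = f
  a+3 = d
  0+e = e
  f+7 = 6 carry 1
  b+6+1 = 2 carry 1
  c+8+1 = 5 carry 1
  0+1+1 = 2

0x2526edf6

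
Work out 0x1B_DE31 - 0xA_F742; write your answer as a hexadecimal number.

0x10E6EF

Subtract column by column in base 16:
  1-2 → F (borrow)
  3-4-1 → E (borrow)
  E-7-1 → 6
  D-F → E (borrow)
  B-A-1 → 0
  1-0 → 1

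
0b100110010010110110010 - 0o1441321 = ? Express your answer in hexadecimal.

0xce2e1

0b100110010010110110010 = 0x1325b2 in hexadecimal.
0o1441321 = 0x642d1 in hexadecimal.
Subtract column by column in base 16:
  2-1 → 1
  b-d → e (borrow)
  5-2-1 → 2
  2-4 → e (borrow)
  3-6-1 → c (borrow)
  1-0-1 → 0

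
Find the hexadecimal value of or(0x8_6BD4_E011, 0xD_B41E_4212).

OR each hex digit independently (no carries):
  8|D=D, 6|B=F, B|4=F, D|1=D, 4|E=E, E|4=E, 0|2=2, 1|1=1, 1|2=3

0xDFFDEE213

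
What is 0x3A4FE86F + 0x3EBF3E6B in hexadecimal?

0x790F26DA

Add column by column in base 16, right to left:
  F+B = A carry 1
  6+6+1 = D
  8+E = 6 carry 1
  E+3+1 = 2 carry 1
  F+F+1 = F carry 1
  4+B+1 = 0 carry 1
  A+E+1 = 9 carry 1
  3+3+1 = 7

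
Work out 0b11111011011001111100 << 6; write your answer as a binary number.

0b11111011011001111100000000

Left shift by 6: append 6 zero bits.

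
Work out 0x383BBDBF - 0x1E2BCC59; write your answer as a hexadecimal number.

0x1A0FF166

Subtract column by column in base 16:
  F-9 → 6
  B-5 → 6
  D-C → 1
  B-C → F (borrow)
  B-B-1 → F (borrow)
  3-2-1 → 0
  8-E → A (borrow)
  3-1-1 → 1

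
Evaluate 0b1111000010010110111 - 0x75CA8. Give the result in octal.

0b1111000010010110111 = 0o1702267 in octal.
0x75CA8 = 0o1656250 in octal.
Subtract column by column in base 8:
  7-0 → 7
  6-5 → 1
  2-2 → 0
  2-6 → 4 (borrow)
  0-5-1 → 2 (borrow)
  7-6-1 → 0
  1-1 → 0

0o24017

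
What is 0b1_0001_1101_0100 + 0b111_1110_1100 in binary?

0b1100111000000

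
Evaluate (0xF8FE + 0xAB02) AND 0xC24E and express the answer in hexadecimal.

0x8000

Add column by column in base 16, right to left:
  E+2 = 0 carry 1
  F+0+1 = 0 carry 1
  8+B+1 = 4 carry 1
  F+A+1 = A carry 1
  final carry 1
Sum = 0x1A400; now AND with 0xC24E:
  1&0=0, A&C=8, 4&2=0, 0&4=0, 0&E=0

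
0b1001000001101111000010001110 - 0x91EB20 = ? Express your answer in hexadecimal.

0b1001000001101111000010001110 = 0x906F08E in hexadecimal.
Subtract column by column in base 16:
  E-0 → E
  8-2 → 6
  0-B → 5 (borrow)
  F-E-1 → 0
  6-1 → 5
  0-9 → 7 (borrow)
  9-0-1 → 8

0x875056E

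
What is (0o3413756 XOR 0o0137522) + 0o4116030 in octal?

First 0o3413756 XOR 0o0137522 = 0o3524274.
Add column by column in base 8, right to left:
  4+0 = 4
  7+3 = 2 carry 1
  2+0+1 = 3
  4+6 = 2 carry 1
  2+1+1 = 4
  5+1 = 6
  3+4 = 7

0o7642324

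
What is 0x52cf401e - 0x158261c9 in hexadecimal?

Subtract column by column in base 16:
  e-9 → 5
  1-c → 5 (borrow)
  0-1-1 → e (borrow)
  4-6-1 → d (borrow)
  f-2-1 → c
  c-8 → 4
  2-5 → d (borrow)
  5-1-1 → 3

0x3d4cde55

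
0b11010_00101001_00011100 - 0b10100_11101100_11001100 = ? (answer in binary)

Subtract column by column in base 2:
  0-0 → 0
  0-0 → 0
  1-1 → 0
  1-1 → 0
  1-0 → 1
  0-0 → 0
  0-1 → 1 (borrow)
  0-1-1 → 0 (borrow)
  1-0-1 → 0
  0-0 → 0
  0-1 → 1 (borrow)
  1-1-1 → 1 (borrow)
  0-0-1 → 1 (borrow)
  1-1-1 → 1 (borrow)
  0-1-1 → 0 (borrow)
  0-1-1 → 0 (borrow)
  0-0-1 → 1 (borrow)
  1-0-1 → 0
  0-1 → 1 (borrow)
  1-0-1 → 0
  1-1 → 0

0b1010011110001010000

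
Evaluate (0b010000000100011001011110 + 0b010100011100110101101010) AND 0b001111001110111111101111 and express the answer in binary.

0b100000000001111001000

Add column by column in base 2, right to left:
  0+0 = 0
  1+1 = 0 carry 1
  1+0+1 = 0 carry 1
  1+1+1 = 1 carry 1
  1+0+1 = 0 carry 1
  0+1+1 = 0 carry 1
  1+1+1 = 1 carry 1
  0+0+1 = 1
  0+1 = 1
  1+0 = 1
  1+1 = 0 carry 1
  0+1+1 = 0 carry 1
  0+0+1 = 1
  0+0 = 0
  1+1 = 0 carry 1
  0+1+1 = 0 carry 1
  0+1+1 = 0 carry 1
  0+0+1 = 1
  0+0 = 0
  0+0 = 0
  0+1 = 1
  0+0 = 0
  1+1 = 0 carry 1
  final carry 1
Sum = 0b100100100001001111001000; now AND with 0b001111001110111111101111:
  100100100001001111001000
& 001111001110111111101111
= 000100000000001111001000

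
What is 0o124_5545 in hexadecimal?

Each octal digit is 3 bits: 1=001 2=010 4=100 5=101 5=101 4=100 5=101.
Group the bits into nibbles: 0101 0100 1011 0110 0101 → 54b65.

0x54b65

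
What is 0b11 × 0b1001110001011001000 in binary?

0b11101010100001011000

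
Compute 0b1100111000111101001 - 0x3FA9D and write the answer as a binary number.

0x3FA9D = 0b111111101010011101 in binary.
Subtract column by column in base 2:
  1-1 → 0
  0-0 → 0
  0-1 → 1 (borrow)
  1-1-1 → 1 (borrow)
  0-1-1 → 0 (borrow)
  1-0-1 → 0
  1-0 → 1
  1-1 → 0
  1-0 → 1
  0-1 → 1 (borrow)
  0-0-1 → 1 (borrow)
  0-1-1 → 0 (borrow)
  1-1-1 → 1 (borrow)
  1-1-1 → 1 (borrow)
  1-1-1 → 1 (borrow)
  0-1-1 → 0 (borrow)
  0-1-1 → 0 (borrow)
  1-1-1 → 1 (borrow)
  1-0-1 → 0

0b100111011101001100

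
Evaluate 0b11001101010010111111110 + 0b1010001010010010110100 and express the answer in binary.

0b100011110100101010110010

Add column by column in base 2, right to left:
  0+0 = 0
  1+0 = 1
  1+1 = 0 carry 1
  1+0+1 = 0 carry 1
  1+1+1 = 1 carry 1
  1+1+1 = 1 carry 1
  1+0+1 = 0 carry 1
  1+1+1 = 1 carry 1
  1+0+1 = 0 carry 1
  0+0+1 = 1
  1+1 = 0 carry 1
  0+0+1 = 1
  0+0 = 0
  1+1 = 0 carry 1
  0+0+1 = 1
  1+1 = 0 carry 1
  0+0+1 = 1
  1+0 = 1
  1+0 = 1
  0+1 = 1
  0+0 = 0
  1+1 = 0 carry 1
  1+0+1 = 0 carry 1
  final carry 1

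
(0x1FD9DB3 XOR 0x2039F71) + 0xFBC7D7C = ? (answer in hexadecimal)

First 0x1FD9DB3 XOR 0x2039F71 = 0x3FE02C2.
Add column by column in base 16, right to left:
  2+C = E
  C+7 = 3 carry 1
  2+D+1 = 0 carry 1
  0+7+1 = 8
  E+C = A carry 1
  F+B+1 = B carry 1
  3+F+1 = 3 carry 1
  final carry 1

0x13BA803E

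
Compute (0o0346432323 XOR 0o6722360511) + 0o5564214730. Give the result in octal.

First 0o0346432323 XOR 0o6722360511 = 0o6464752632.
Add column by column in base 8, right to left:
  2+0 = 2
  3+3 = 6
  6+7 = 5 carry 1
  2+4+1 = 7
  5+1 = 6
  7+2 = 1 carry 1
  4+4+1 = 1 carry 1
  6+6+1 = 5 carry 1
  4+5+1 = 2 carry 1
  6+5+1 = 4 carry 1
  final carry 1

0o14251167562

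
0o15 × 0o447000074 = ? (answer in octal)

0o7373001414

Multiply each base-8 digit by 13, carrying:
  4×13 = 52 → write 4 carry 6
  7×13+6 = 97 → write 1 carry 12
  0×13+12 = 12 → write 4 carry 1
  0×13+1 = 1 → write 1
  0×13 = 0 → write 0
  0×13 = 0 → write 0
  7×13 = 91 → write 3 carry 11
  4×13+11 = 63 → write 7 carry 7
  4×13+7 = 59 → write 3 carry 7
  remaining carry: 7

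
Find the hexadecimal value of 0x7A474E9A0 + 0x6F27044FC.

Add column by column in base 16, right to left:
  0+C = C
  A+F = 9 carry 1
  9+4+1 = E
  E+4 = 2 carry 1
  4+0+1 = 5
  7+7 = E
  4+2 = 6
  A+F = 9 carry 1
  7+6+1 = E

0xE96E52E9C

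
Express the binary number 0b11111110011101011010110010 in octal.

Group the bits in threes: 011 111 110 011 101 011 010 110 010 → 376353262.

0o376353262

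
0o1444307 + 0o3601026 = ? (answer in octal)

Add column by column in base 8, right to left:
  7+6 = 5 carry 1
  0+2+1 = 3
  3+0 = 3
  4+1 = 5
  4+0 = 4
  4+6 = 2 carry 1
  1+3+1 = 5

0o5245335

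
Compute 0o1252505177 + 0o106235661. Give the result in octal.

0o1360743060

Add column by column in base 8, right to left:
  7+1 = 0 carry 1
  7+6+1 = 6 carry 1
  1+6+1 = 0 carry 1
  5+5+1 = 3 carry 1
  0+3+1 = 4
  5+2 = 7
  2+6 = 0 carry 1
  5+0+1 = 6
  2+1 = 3
  1+0 = 1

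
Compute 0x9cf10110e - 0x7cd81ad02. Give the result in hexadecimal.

Subtract column by column in base 16:
  e-2 → c
  0-0 → 0
  1-d → 4 (borrow)
  1-a-1 → 6 (borrow)
  0-1-1 → e (borrow)
  1-8-1 → 8 (borrow)
  f-d-1 → 1
  c-c → 0
  9-7 → 2

0x2018e640c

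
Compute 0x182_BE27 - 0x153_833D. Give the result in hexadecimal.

0x2F3AEA

Subtract column by column in base 16:
  7-D → A (borrow)
  2-3-1 → E (borrow)
  E-3-1 → A
  B-8 → 3
  2-3 → F (borrow)
  8-5-1 → 2
  1-1 → 0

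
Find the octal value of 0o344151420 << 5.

5 bits is not a whole number of base-8 digits; in binary: 11100100001101001100010000 << 5 = 1110010000110100110001000000000.

0o16206461000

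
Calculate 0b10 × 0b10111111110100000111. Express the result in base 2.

Multiply each base-2 digit by 2, carrying:
  1×2 = 2 → write 0 carry 1
  1×2+1 = 3 → write 1 carry 1
  1×2+1 = 3 → write 1 carry 1
  0×2+1 = 1 → write 1
  0×2 = 0 → write 0
  0×2 = 0 → write 0
  0×2 = 0 → write 0
  0×2 = 0 → write 0
  1×2 = 2 → write 0 carry 1
  0×2+1 = 1 → write 1
  1×2 = 2 → write 0 carry 1
  1×2+1 = 3 → write 1 carry 1
  1×2+1 = 3 → write 1 carry 1
  1×2+1 = 3 → write 1 carry 1
  1×2+1 = 3 → write 1 carry 1
  1×2+1 = 3 → write 1 carry 1
  1×2+1 = 3 → write 1 carry 1
  1×2+1 = 3 → write 1 carry 1
  0×2+1 = 1 → write 1
  1×2 = 2 → write 0 carry 1
  remaining carry: 1

0b101111111101000001110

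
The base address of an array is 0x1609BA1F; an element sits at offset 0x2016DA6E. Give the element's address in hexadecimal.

0x3620948D

Add column by column in base 16, right to left:
  F+E = D carry 1
  1+6+1 = 8
  A+A = 4 carry 1
  B+D+1 = 9 carry 1
  9+6+1 = 0 carry 1
  0+1+1 = 2
  6+0 = 6
  1+2 = 3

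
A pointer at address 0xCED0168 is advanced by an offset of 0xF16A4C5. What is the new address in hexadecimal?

Add column by column in base 16, right to left:
  8+5 = D
  6+C = 2 carry 1
  1+4+1 = 6
  0+A = A
  D+6 = 3 carry 1
  E+1+1 = 0 carry 1
  C+F+1 = C carry 1
  final carry 1

0x1C03A62D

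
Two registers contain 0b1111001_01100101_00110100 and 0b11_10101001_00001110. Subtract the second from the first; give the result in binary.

0b11101011011110000100110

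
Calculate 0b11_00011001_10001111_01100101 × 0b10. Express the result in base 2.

0b110001100110001111011001010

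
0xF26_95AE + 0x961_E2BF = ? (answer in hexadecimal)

Add column by column in base 16, right to left:
  E+F = D carry 1
  A+B+1 = 6 carry 1
  5+2+1 = 8
  9+E = 7 carry 1
  6+1+1 = 8
  2+6 = 8
  F+9 = 8 carry 1
  final carry 1

0x1888786D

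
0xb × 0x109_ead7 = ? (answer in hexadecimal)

0xb6d173d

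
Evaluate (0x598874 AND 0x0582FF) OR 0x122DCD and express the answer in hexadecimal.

0x13ADFD

0x598874 AND 0x0582FF = 0x018074.
Then OR with 0x122DCD.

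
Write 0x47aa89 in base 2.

0b10001111010101010001001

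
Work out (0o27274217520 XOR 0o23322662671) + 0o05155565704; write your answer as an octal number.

First 0o27274217520 XOR 0o23322662671 = 0o04156475351.
Add column by column in base 8, right to left:
  1+4 = 5
  5+0 = 5
  3+7 = 2 carry 1
  5+5+1 = 3 carry 1
  7+6+1 = 6 carry 1
  4+5+1 = 2 carry 1
  6+5+1 = 4 carry 1
  5+5+1 = 3 carry 1
  1+1+1 = 3
  4+5 = 1 carry 1
  final carry 1

0o11334263255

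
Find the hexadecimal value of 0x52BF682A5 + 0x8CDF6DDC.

Add column by column in base 16, right to left:
  5+C = 1 carry 1
  A+D+1 = 8 carry 1
  2+D+1 = 0 carry 1
  8+6+1 = F
  6+F = 5 carry 1
  F+D+1 = D carry 1
  B+C+1 = 8 carry 1
  2+8+1 = B
  5+0 = 5

0x5B8D5F081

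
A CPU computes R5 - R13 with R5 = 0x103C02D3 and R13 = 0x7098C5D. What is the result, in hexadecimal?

Subtract column by column in base 16:
  3-D → 6 (borrow)
  D-5-1 → 7
  2-C → 6 (borrow)
  0-8-1 → 7 (borrow)
  C-9-1 → 2
  3-0 → 3
  0-7 → 9 (borrow)
  1-0-1 → 0

0x9327676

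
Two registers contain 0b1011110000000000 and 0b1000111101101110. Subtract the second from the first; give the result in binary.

0b10110010010010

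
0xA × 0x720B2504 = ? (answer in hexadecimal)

0x4746F7228

Multiply each base-16 digit by 10, carrying:
  4×10 = 40 → write 8 carry 2
  0×10+2 = 2 → write 2
  5×10 = 50 → write 2 carry 3
  2×10+3 = 23 → write 7 carry 1
  B×10+1 = 111 → write F carry 6
  0×10+6 = 6 → write 6
  2×10 = 20 → write 4 carry 1
  7×10+1 = 71 → write 7 carry 4
  remaining carry: 4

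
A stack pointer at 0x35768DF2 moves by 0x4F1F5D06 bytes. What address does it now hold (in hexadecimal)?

0x8495EAF8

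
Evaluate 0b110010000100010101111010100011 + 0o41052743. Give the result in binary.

0o41052743 = 0b100001000101010111100011 in binary.
Add column by column in base 2, right to left:
  1+1 = 0 carry 1
  1+1+1 = 1 carry 1
  0+0+1 = 1
  0+0 = 0
  0+0 = 0
  1+1 = 0 carry 1
  0+1+1 = 0 carry 1
  1+1+1 = 1 carry 1
  0+1+1 = 0 carry 1
  1+0+1 = 0 carry 1
  1+1+1 = 1 carry 1
  1+0+1 = 0 carry 1
  1+1+1 = 1 carry 1
  0+0+1 = 1
  1+1 = 0 carry 1
  0+0+1 = 1
  1+0 = 1
  0+0 = 0
  0+1 = 1
  0+0 = 0
  1+0 = 1
  0+0 = 0
  0+0 = 0
  0+1 = 1
  0+0 = 0
  1+0 = 1
  0+0 = 0
  0+0 = 0
  1+0 = 1
  1+0 = 1

0b110010100101011011010010000110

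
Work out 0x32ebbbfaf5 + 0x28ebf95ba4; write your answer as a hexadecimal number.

Add column by column in base 16, right to left:
  5+4 = 9
  f+a = 9 carry 1
  a+b+1 = 6 carry 1
  f+5+1 = 5 carry 1
  b+9+1 = 5 carry 1
  b+f+1 = b carry 1
  b+b+1 = 7 carry 1
  e+e+1 = d carry 1
  2+8+1 = b
  3+2 = 5

0x5bd7b55699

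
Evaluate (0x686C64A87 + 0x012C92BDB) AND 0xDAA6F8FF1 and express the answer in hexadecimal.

Add column by column in base 16, right to left:
  7+B = 2 carry 1
  8+D+1 = 6 carry 1
  A+B+1 = 6 carry 1
  4+2+1 = 7
  6+9 = F
  C+C = 8 carry 1
  6+2+1 = 9
  8+1 = 9
  6+0 = 6
Sum = 0x6998F7662; now AND with 0xDAA6F8FF1:
  6&D=4, 9&A=8, 9&A=8, 8&6=0, F&F=F, 7&8=0, 6&F=6, 6&F=6, 2&1=0

0x4880F0660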